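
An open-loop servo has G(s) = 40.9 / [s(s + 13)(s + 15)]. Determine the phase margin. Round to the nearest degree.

Gain crossover: |G(jω)| = 1 at ω ≈ 0.21 rad s⁻¹.
∠G(j0.21) = −90° − arctan(0.21/13) − arctan(0.21/15) ≈ -91.73°
PM = 180° + (-91.73°) = 88.27°

88°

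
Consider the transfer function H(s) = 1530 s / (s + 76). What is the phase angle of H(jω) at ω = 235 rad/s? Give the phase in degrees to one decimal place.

∠(j235) = 90.00°
∠(j235 + 76) = arctan(235/76) = 72.08°
∠H(j235) = 90.00° − 72.08° = 17.92°

17.9°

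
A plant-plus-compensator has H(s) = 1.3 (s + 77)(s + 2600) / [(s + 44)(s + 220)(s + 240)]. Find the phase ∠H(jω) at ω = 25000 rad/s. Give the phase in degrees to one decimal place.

-95.0°

∠(j25000 + 77) = arctan(25000/77) = 89.82°
∠(j25000 + 2600) = arctan(25000/2600) = 84.06°
∠(j25000 + 44) = arctan(25000/44) = 89.90°
∠(j25000 + 220) = arctan(25000/220) = 89.50°
∠(j25000 + 240) = arctan(25000/240) = 89.45°
∠H(j25000) = 89.82° + 84.06° − (89.90° + 89.50° + 89.45°) = -94.96°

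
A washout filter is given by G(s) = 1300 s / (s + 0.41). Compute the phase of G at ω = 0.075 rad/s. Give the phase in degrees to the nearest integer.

80°

∠(j0.075) = 90.00°
∠(j0.075 + 0.41) = arctan(0.075/0.41) = 10.37°
∠G(j0.075) = 90.00° − 10.37° = 79.63°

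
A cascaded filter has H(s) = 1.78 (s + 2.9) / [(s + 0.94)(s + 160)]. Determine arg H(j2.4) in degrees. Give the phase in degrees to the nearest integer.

∠(j2.4 + 2.9) = arctan(2.4/2.9) = 39.61°
∠(j2.4 + 0.94) = arctan(2.4/0.94) = 68.61°
∠(j2.4 + 160) = arctan(2.4/160) = 0.86°
∠H(j2.4) = 39.61° − (68.61° + 0.86°) = -29.86°

-30 deg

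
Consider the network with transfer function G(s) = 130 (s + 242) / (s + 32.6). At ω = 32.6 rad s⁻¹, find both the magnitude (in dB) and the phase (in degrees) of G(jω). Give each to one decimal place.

|G| = 56.8 dB, ∠G = -37.3°

|j32.6 + 242| = √(32.6² + 242²) = 244.2
|j32.6 + 32.6| = √(32.6² + 32.6²) = 46.1
|G(j32.6)| = 130 × 244.2 / 46.1 = 688.54
20 log₁₀(688.54) = 56.76 dB
∠(j32.6 + 242) = arctan(32.6/242) = 7.67°
∠(j32.6 + 32.6) = arctan(32.6/32.6) = 45.00°
∠G(j32.6) = 7.67° − 45.00° = -37.33°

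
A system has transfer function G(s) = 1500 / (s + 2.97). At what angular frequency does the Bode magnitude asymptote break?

2.97 rad/sec

The single real pole at s = −2.97 gives a corner at ω = 2.97 rad/sec.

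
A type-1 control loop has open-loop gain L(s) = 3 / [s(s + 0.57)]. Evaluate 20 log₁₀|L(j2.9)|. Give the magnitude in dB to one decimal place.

|j2.9 + 0.57| = √(2.9² + 0.57²) = 2.955
|j2.9| = 2.9
|L(j2.9)| = 3 / (2.955 × 2.9) = 0.35002
20 log₁₀(0.35002) = -9.12 dB

-9.1 dB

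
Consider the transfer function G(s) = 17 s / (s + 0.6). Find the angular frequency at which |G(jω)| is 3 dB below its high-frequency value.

0.6 rad/sec

For a single-pole high-pass, the −3 dB point is at the pole: ω = 0.6 rad/sec.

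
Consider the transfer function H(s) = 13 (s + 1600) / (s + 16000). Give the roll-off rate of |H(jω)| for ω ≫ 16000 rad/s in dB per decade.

0 dB/decade

With 1 zero and 1 pole, the high-frequency asymptotic slope is 20 × (1 − 1) = 0 dB/decade.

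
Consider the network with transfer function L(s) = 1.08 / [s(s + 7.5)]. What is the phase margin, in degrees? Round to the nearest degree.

Gain crossover: |L(jω)| = 1 at ω ≈ 0.144 rad s⁻¹.
∠L(j0.144) = −90° − arctan(0.144/7.5) ≈ -91.10°
PM = 180° + (-91.10°) = 88.90°

89°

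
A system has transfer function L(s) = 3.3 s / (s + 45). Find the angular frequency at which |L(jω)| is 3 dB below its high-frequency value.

45 rad/s

For a single-pole high-pass, the −3 dB point is at the pole: ω = 45 rad/s.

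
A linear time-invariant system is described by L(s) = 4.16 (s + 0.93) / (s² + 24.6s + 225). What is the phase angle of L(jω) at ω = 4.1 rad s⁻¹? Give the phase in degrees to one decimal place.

51.4 deg

∠(j4.1 + 0.93) = arctan(4.1/0.93) = 77.22°
∠[(j4.1)² + 24.6(j4.1) + 225] = ∠[208.19 + j100.86] = 25.85°
∠L(j4.1) = 77.22° − 25.85° = 51.37°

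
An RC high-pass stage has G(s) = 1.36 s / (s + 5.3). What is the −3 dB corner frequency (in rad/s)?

For a single-pole high-pass, the −3 dB point is at the pole: ω = 5.3 rad/s.

5.3 rad/s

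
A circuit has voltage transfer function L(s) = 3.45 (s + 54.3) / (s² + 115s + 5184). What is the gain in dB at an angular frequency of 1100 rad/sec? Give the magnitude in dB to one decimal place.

|j1100 + 54.3| = √(1100² + 54.3²) = 1101
|(j1100)² + 115(j1100) + 5184| = |-1.2048e+06 + j1.265e+05| = 1.211e+06
|L(j1100)| = 3.45 × 1101 / 1.211e+06 = 0.0031365
20 log₁₀(0.0031365) = -50.07 dB

-50.1 dB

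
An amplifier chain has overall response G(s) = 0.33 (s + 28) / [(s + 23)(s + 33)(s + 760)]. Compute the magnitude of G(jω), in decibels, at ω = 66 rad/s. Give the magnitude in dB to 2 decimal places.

-104.42 dB

|j66 + 28| = √(66² + 28²) = 71.69
|j66 + 23| = √(66² + 23²) = 69.89
|j66 + 33| = √(66² + 33²) = 73.79
|j66 + 760| = √(66² + 760²) = 762.9
|G(j66)| = 0.33 × 71.69 / (69.89 × 73.79 × 762.9) = 6.0134e-06
20 log₁₀(6.0134e-06) = -104.418 dB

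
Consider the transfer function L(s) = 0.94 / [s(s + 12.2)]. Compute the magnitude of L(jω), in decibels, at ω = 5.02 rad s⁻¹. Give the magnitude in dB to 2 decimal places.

|j5.02 + 12.2| = √(5.02² + 12.2²) = 13.19
|j5.02| = 5.02
|L(j5.02)| = 0.94 / (13.19 × 5.02) = 0.014194
20 log₁₀(0.014194) = -36.958 dB

-36.96 dB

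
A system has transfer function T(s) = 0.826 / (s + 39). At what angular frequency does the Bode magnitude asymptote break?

39 rad/s

The single real pole at s = −39 gives a corner at ω = 39 rad/s.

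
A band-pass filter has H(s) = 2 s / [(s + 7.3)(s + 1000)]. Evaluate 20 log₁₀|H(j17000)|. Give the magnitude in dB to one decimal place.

|j17000| = 1.7e+04
|j17000 + 7.3| = √(17000² + 7.3²) = 1.7e+04
|j17000 + 1000| = √(17000² + 1000²) = 1.703e+04
|H(j17000)| = 2 × 1.7e+04 / (1.7e+04 × 1.703e+04) = 0.00011744
20 log₁₀(0.00011744) = -78.60 dB

-78.6 dB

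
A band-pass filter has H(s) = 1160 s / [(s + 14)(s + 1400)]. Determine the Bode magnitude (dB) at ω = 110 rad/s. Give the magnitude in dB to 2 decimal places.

-1.73 dB

|j110| = 110
|j110 + 14| = √(110² + 14²) = 110.9
|j110 + 1400| = √(110² + 1400²) = 1404
|H(j110)| = 1160 × 110 / (110.9 × 1404) = 0.81942
20 log₁₀(0.81942) = -1.730 dB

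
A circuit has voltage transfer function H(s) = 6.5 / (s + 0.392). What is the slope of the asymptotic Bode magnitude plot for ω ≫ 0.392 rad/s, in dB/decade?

With 0 zeros and 1 pole, the high-frequency asymptotic slope is 20 × (0 − 1) = -20 dB/decade.

-20 dB/decade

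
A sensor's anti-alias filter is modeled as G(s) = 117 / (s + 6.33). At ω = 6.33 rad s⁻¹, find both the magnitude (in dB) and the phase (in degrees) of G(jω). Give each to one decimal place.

|j6.33 + 6.33| = √(6.33² + 6.33²) = 8.952
|G(j6.33)| = 117 / 8.952 = 13.07
20 log₁₀(13.07) = 22.33 dB
∠(j6.33 + 6.33) = arctan(6.33/6.33) = 45.00°
∠G(j6.33) = −45.00° = -45.00°

|G| = 22.3 dB, ∠G = -45.0 deg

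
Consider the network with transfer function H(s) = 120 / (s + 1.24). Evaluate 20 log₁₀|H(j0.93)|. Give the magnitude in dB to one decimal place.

|j0.93 + 1.24| = √(0.93² + 1.24²) = 1.55
|H(j0.93)| = 120 / 1.55 = 77.419
20 log₁₀(77.419) = 37.78 dB

37.8 dB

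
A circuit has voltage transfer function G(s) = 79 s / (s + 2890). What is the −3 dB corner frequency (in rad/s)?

For a single-pole high-pass, the −3 dB point is at the pole: ω = 2890 rad/s.

2890 rad/s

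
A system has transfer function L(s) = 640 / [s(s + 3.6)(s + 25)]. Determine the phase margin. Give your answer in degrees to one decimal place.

Gain crossover: |L(jω)| = 1 at ω ≈ 4.42 rad/s.
∠L(j4.42) = −90° − arctan(4.42/3.6) − arctan(4.42/25) ≈ -150.88°
PM = 180° + (-150.88°) = 29.12°

29.1°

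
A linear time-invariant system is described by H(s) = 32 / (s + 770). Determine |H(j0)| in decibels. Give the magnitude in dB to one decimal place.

H(0) = 32 / 770 = 0.041558
20 log₁₀(0.041558) = -27.63 dB

-27.6 dB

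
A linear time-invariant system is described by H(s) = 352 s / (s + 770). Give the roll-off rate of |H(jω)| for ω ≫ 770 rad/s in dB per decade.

With 1 zero and 1 pole, the high-frequency asymptotic slope is 20 × (1 − 1) = 0 dB/decade.

0 dB/decade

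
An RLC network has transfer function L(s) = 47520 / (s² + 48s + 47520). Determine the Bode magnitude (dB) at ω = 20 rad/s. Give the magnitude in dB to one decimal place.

|(j20)² + 48(j20) + 47520| = |47120 + j960| = 4.713e+04
|L(j20)| = 47520 / 4.713e+04 = 1.0083
20 log₁₀(1.0083) = 0.07 dB

0.1 dB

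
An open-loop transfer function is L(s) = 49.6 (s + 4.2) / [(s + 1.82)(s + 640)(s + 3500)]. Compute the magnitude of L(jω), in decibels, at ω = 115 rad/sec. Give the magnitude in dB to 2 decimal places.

|j115 + 4.2| = √(115² + 4.2²) = 115.1
|j115 + 1.82| = √(115² + 1.82²) = 115
|j115 + 640| = √(115² + 640²) = 650.2
|j115 + 3500| = √(115² + 3500²) = 3502
|L(j115)| = 49.6 × 115.1 / (115 × 650.2 × 3502) = 2.1794e-05
20 log₁₀(2.1794e-05) = -93.233 dB

-93.23 dB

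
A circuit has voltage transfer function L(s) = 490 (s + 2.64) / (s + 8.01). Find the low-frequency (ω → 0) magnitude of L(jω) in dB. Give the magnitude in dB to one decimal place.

44.2 dB

L(0) = 490 × 2.64 / 8.01 = 161.5
20 log₁₀(161.5) = 44.16 dB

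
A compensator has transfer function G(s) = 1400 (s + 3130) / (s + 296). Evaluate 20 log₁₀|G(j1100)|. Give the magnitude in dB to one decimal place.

|j1100 + 3130| = √(1100² + 3130²) = 3318
|j1100 + 296| = √(1100² + 296²) = 1139
|G(j1100)| = 1400 × 3318 / 1139 = 4077.4
20 log₁₀(4077.4) = 72.21 dB

72.2 dB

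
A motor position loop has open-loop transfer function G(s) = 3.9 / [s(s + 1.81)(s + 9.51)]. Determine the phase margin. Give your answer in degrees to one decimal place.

81.6°

Gain crossover: |G(jω)| = 1 at ω ≈ 0.225 rad/sec.
∠G(j0.225) = −90° − arctan(0.225/1.81) − arctan(0.225/9.51) ≈ -98.43°
PM = 180° + (-98.43°) = 81.57°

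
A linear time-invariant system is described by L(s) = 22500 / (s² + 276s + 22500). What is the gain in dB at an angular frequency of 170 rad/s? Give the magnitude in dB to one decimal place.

|(j170)² + 276(j170) + 22500| = |-6400 + j46920| = 4.735e+04
|L(j170)| = 22500 / 4.735e+04 = 0.47514
20 log₁₀(0.47514) = -6.46 dB

-6.5 dB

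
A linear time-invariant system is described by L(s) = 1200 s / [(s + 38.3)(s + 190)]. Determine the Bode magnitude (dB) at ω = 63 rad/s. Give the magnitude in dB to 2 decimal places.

14.19 dB

|j63| = 63
|j63 + 38.3| = √(63² + 38.3²) = 73.73
|j63 + 190| = √(63² + 190²) = 200.2
|L(j63)| = 1200 × 63 / (73.73 × 200.2) = 5.1225
20 log₁₀(5.1225) = 14.190 dB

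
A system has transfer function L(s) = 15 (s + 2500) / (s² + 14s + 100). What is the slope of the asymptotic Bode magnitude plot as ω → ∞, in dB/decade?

-20 dB/decade

With 1 zero and 2 poles, the high-frequency asymptotic slope is 20 × (1 − 2) = -20 dB/decade.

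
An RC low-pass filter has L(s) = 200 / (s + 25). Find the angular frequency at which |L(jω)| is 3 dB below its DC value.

For a single-pole low-pass, the −3 dB point is at the pole: ω = 25 rad/s.

25 rad/s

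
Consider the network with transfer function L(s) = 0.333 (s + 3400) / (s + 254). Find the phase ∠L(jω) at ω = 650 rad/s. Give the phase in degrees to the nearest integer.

-58 deg

∠(j650 + 3400) = arctan(650/3400) = 10.82°
∠(j650 + 254) = arctan(650/254) = 68.66°
∠L(j650) = 10.82° − 68.66° = -57.83°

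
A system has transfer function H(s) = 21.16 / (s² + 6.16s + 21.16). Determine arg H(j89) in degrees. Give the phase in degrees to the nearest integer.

∠[(j89)² + 6.16(j89) + 21.16] = ∠[-7899.8 + j548.24] = 176.03°
∠H(j89) = −176.03° = -176.03°

-176 deg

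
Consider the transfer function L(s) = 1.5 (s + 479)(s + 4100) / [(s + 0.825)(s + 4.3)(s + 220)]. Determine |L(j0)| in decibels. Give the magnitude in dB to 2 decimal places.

L(0) = 1.5 × 479 × 4100 / (0.825 × 4.3 × 220) = 3774.6
20 log₁₀(3774.6) = 71.537 dB

71.54 dB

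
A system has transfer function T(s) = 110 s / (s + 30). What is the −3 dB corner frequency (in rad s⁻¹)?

For a single-pole high-pass, the −3 dB point is at the pole: ω = 30 rad s⁻¹.

30 rad s⁻¹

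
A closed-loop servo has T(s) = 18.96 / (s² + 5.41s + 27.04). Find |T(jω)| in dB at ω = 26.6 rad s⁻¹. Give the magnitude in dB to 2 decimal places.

-31.29 dB

|(j26.6)² + 5.41(j26.6) + 27.04| = |-680.52 + j143.91| = 695.6
|T(j26.6)| = 18.96 / 695.6 = 0.027258
20 log₁₀(0.027258) = -31.290 dB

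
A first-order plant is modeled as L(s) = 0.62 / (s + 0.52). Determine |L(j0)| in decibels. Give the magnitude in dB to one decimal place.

1.5 dB

L(0) = 0.62 / 0.52 = 1.1923
20 log₁₀(1.1923) = 1.53 dB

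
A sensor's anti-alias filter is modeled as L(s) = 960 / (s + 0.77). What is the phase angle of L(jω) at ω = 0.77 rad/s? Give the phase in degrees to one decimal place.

-45.0 deg

∠(j0.77 + 0.77) = arctan(0.77/0.77) = 45.00°
∠L(j0.77) = −45.00° = -45.00°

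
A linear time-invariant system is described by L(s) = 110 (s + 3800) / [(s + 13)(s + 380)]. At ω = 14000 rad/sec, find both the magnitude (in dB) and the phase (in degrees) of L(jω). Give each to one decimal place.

|j14000 + 3800| = √(14000² + 3800²) = 1.451e+04
|j14000 + 13| = √(14000² + 13²) = 1.4e+04
|j14000 + 380| = √(14000² + 380²) = 1.401e+04
|L(j14000)| = 110 × 1.451e+04 / (1.4e+04 × 1.401e+04) = 0.0081384
20 log₁₀(0.0081384) = -41.79 dB
∠(j14000 + 3800) = arctan(14000/3800) = 74.81°
∠(j14000 + 13) = arctan(14000/13) = 89.95°
∠(j14000 + 380) = arctan(14000/380) = 88.45°
∠L(j14000) = 74.81° − (89.95° + 88.45°) = -103.58°

|L| = -41.8 dB, ∠L = -103.6°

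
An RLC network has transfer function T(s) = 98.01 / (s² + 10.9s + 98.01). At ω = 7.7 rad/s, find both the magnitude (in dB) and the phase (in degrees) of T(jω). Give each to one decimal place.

|(j7.7)² + 10.9(j7.7) + 98.01| = |38.72 + j83.93| = 92.43
|T(j7.7)| = 98.01 / 92.43 = 1.0604
20 log₁₀(1.0604) = 0.51 dB
∠[(j7.7)² + 10.9(j7.7) + 98.01] = ∠[38.72 + j83.93] = 65.23°
∠T(j7.7) = −65.23° = -65.23°

|T| = 0.5 dB, ∠T = -65.2°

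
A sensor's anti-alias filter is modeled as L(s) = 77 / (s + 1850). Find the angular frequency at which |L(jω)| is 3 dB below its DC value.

For a single-pole low-pass, the −3 dB point is at the pole: ω = 1850 rad s⁻¹.

1850 rad s⁻¹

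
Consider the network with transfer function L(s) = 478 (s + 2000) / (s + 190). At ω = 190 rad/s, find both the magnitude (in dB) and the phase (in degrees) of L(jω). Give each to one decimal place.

|L| = 71.1 dB, ∠L = -39.6°

|j190 + 2000| = √(190² + 2000²) = 2009
|j190 + 190| = √(190² + 190²) = 268.7
|L(j190)| = 478 × 2009 / 268.7 = 3573.9
20 log₁₀(3573.9) = 71.06 dB
∠(j190 + 2000) = arctan(190/2000) = 5.43°
∠(j190 + 190) = arctan(190/190) = 45.00°
∠L(j190) = 5.43° − 45.00° = -39.57°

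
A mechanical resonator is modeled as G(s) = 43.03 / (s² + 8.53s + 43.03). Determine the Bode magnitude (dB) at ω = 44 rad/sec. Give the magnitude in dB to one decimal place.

-33.0 dB

|(j44)² + 8.53(j44) + 43.03| = |-1893 + j375.32| = 1930
|G(j44)| = 43.03 / 1930 = 0.022297
20 log₁₀(0.022297) = -33.03 dB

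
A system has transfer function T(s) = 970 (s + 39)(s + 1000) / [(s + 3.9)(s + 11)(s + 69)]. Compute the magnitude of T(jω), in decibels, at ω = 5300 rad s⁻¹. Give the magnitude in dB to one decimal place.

|j5300 + 39| = √(5300² + 39²) = 5300
|j5300 + 1000| = √(5300² + 1000²) = 5394
|j5300 + 3.9| = √(5300² + 3.9²) = 5300
|j5300 + 11| = √(5300² + 11²) = 5300
|j5300 + 69| = √(5300² + 69²) = 5300
|T(j5300)| = 970 × 5300 × 5394 / (5300 × 5300 × 5300) = 0.18624
20 log₁₀(0.18624) = -14.60 dB

-14.6 dB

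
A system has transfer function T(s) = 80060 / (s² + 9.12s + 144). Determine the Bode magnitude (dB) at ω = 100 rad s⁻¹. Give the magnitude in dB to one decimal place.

18.2 dB

|(j100)² + 9.12(j100) + 144| = |-9856 + j912| = 9898
|T(j100)| = 80060 / 9898 = 8.0884
20 log₁₀(8.0884) = 18.16 dB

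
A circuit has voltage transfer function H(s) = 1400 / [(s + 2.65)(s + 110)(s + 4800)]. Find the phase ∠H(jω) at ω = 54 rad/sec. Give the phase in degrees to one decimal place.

-114.0°

∠(j54 + 2.65) = arctan(54/2.65) = 87.19°
∠(j54 + 110) = arctan(54/110) = 26.15°
∠(j54 + 4800) = arctan(54/4800) = 0.64°
∠H(j54) = − (87.19° + 26.15° + 0.64°) = -113.98°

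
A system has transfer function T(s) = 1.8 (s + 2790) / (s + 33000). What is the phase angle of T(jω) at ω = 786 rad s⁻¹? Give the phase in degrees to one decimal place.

∠(j786 + 2790) = arctan(786/2790) = 15.73°
∠(j786 + 33000) = arctan(786/33000) = 1.36°
∠T(j786) = 15.73° − 1.36° = 14.37°

14.4°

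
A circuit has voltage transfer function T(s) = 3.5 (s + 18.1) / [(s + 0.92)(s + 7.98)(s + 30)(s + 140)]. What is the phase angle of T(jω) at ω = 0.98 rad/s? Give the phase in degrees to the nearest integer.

∠(j0.98 + 18.1) = arctan(0.98/18.1) = 3.10°
∠(j0.98 + 0.92) = arctan(0.98/0.92) = 46.81°
∠(j0.98 + 7.98) = arctan(0.98/7.98) = 7.00°
∠(j0.98 + 30) = arctan(0.98/30) = 1.87°
∠(j0.98 + 140) = arctan(0.98/140) = 0.40°
∠T(j0.98) = 3.10° − (46.81° + 7.00° + 1.87° + 0.40°) = -52.98°

-53°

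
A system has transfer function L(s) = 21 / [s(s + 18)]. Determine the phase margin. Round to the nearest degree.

Gain crossover: |L(jω)| = 1 at ω ≈ 1.16 rad s⁻¹.
∠L(j1.16) = −90° − arctan(1.16/18) ≈ -93.70°
PM = 180° + (-93.70°) = 86.30°

86°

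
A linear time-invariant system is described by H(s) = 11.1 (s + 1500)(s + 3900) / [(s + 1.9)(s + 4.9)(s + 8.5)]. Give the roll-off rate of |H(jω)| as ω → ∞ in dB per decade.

-20 dB/decade

With 2 zeros and 3 poles, the high-frequency asymptotic slope is 20 × (2 − 3) = -20 dB/decade.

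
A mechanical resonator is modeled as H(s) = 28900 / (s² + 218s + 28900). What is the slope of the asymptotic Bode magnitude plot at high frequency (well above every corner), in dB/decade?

-40 dB/decade

With 0 zeros and 2 poles, the high-frequency asymptotic slope is 20 × (0 − 2) = -40 dB/decade.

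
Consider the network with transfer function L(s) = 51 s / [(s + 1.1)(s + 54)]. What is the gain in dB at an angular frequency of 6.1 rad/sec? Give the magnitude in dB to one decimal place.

-0.7 dB

|j6.1| = 6.1
|j6.1 + 1.1| = √(6.1² + 1.1²) = 6.198
|j6.1 + 54| = √(6.1² + 54²) = 54.34
|L(j6.1)| = 51 × 6.1 / (6.198 × 54.34) = 0.92358
20 log₁₀(0.92358) = -0.69 dB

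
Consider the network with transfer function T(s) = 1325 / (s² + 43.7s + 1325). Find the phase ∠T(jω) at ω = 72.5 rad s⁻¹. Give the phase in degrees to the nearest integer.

-141°

∠[(j72.5)² + 43.7(j72.5) + 1325] = ∠[-3931.2 + j3168.2] = 141.13°
∠T(j72.5) = −141.13° = -141.13°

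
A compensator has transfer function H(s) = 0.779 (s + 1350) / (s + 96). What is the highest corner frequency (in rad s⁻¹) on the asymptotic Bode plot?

1350 rad s⁻¹

Break frequencies occur at each pole and zero magnitude: 96 rad s⁻¹, 1350 rad s⁻¹.
The highest is 1350 rad s⁻¹.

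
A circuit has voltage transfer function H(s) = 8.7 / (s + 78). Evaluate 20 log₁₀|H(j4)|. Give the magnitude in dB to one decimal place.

-19.1 dB

|j4 + 78| = √(4² + 78²) = 78.1
|H(j4)| = 8.7 / 78.1 = 0.11139
20 log₁₀(0.11139) = -19.06 dB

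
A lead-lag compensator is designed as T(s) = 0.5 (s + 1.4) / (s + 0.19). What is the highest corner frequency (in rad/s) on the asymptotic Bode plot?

Break frequencies occur at each pole and zero magnitude: 0.19 rad/s, 1.4 rad/s.
The highest is 1.4 rad/s.

1.4 rad/s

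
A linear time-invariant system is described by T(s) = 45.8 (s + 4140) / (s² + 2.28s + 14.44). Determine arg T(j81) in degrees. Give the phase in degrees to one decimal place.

∠(j81 + 4140) = arctan(81/4140) = 1.12°
∠[(j81)² + 2.28(j81) + 14.44] = ∠[-6546.6 + j184.68] = 178.38°
∠T(j81) = 1.12° − 178.38° = -177.26°

-177.3°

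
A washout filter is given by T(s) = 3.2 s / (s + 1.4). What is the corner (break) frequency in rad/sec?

The single real pole at s = −1.4 gives a corner at ω = 1.4 rad/sec.

1.4 rad/sec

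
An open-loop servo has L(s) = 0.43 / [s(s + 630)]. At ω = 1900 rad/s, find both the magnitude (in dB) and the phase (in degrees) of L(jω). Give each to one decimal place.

|j1900 + 630| = √(1900² + 630²) = 2002
|j1900| = 1900
|L(j1900)| = 0.43 / (2002 × 1900) = 1.1306e-07
20 log₁₀(1.1306e-07) = -138.93 dB
∠(j1900 + 630) = arctan(1900/630) = 71.66°
∠(j1900) = 90.00°
∠L(j1900) = − (71.66° + 90.00°) = -161.66°

|L| = -138.9 dB, ∠L = -161.7°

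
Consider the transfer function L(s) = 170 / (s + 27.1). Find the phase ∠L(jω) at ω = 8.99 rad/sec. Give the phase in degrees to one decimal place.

∠(j8.99 + 27.1) = arctan(8.99/27.1) = 18.35°
∠L(j8.99) = −18.35° = -18.35°

-18.4°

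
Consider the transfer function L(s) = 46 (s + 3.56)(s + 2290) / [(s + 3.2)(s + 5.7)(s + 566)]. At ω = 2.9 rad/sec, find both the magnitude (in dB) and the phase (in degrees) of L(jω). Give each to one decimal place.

|j2.9 + 3.56| = √(2.9² + 3.56²) = 4.592
|j2.9 + 2290| = √(2.9² + 2290²) = 2290
|j2.9 + 3.2| = √(2.9² + 3.2²) = 4.319
|j2.9 + 5.7| = √(2.9² + 5.7²) = 6.395
|j2.9 + 566| = √(2.9² + 566²) = 566
|L(j2.9)| = 46 × 4.592 × 2290 / (4.319 × 6.395 × 566) = 30.942
20 log₁₀(30.942) = 29.81 dB
∠(j2.9 + 3.56) = arctan(2.9/3.56) = 39.17°
∠(j2.9 + 2290) = arctan(2.9/2290) = 0.07°
∠(j2.9 + 3.2) = arctan(2.9/3.2) = 42.18°
∠(j2.9 + 5.7) = arctan(2.9/5.7) = 26.97°
∠(j2.9 + 566) = arctan(2.9/566) = 0.29°
∠L(j2.9) = 39.17° + 0.07° − (42.18° + 26.97° + 0.29°) = -30.20°

|L| = 29.8 dB, ∠L = -30.2°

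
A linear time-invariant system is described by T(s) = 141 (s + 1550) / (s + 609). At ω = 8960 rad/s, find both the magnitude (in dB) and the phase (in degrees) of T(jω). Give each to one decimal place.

|T| = 43.1 dB, ∠T = -5.9°

|j8960 + 1550| = √(8960² + 1550²) = 9093
|j8960 + 609| = √(8960² + 609²) = 8981
|T(j8960)| = 141 × 9093 / 8981 = 142.76
20 log₁₀(142.76) = 43.09 dB
∠(j8960 + 1550) = arctan(8960/1550) = 80.19°
∠(j8960 + 609) = arctan(8960/609) = 86.11°
∠T(j8960) = 80.19° − 86.11° = -5.93°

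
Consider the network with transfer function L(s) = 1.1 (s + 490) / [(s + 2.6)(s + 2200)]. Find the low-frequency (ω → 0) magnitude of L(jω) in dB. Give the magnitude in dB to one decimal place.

-20.5 dB

L(0) = 1.1 × 490 / (2.6 × 2200) = 0.094231
20 log₁₀(0.094231) = -20.52 dB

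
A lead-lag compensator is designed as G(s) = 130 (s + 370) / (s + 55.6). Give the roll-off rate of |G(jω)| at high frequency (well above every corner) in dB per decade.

With 1 zero and 1 pole, the high-frequency asymptotic slope is 20 × (1 − 1) = 0 dB/decade.

0 dB/decade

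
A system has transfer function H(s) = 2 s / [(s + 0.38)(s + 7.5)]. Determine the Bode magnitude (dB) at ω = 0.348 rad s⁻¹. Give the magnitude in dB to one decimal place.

-14.9 dB

|j0.348| = 0.348
|j0.348 + 0.38| = √(0.348² + 0.38²) = 0.5153
|j0.348 + 7.5| = √(0.348² + 7.5²) = 7.508
|H(j0.348)| = 2 × 0.348 / (0.5153 × 7.508) = 0.17991
20 log₁₀(0.17991) = -14.90 dB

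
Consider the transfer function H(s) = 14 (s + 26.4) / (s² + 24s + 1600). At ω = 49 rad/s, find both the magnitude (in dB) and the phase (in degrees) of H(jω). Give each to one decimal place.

|j49 + 26.4| = √(49² + 26.4²) = 55.66
|(j49)² + 24(j49) + 1600| = |-801 + j1176| = 1423
|H(j49)| = 14 × 55.66 / 1423 = 0.54764
20 log₁₀(0.54764) = -5.23 dB
∠(j49 + 26.4) = arctan(49/26.4) = 61.69°
∠[(j49)² + 24(j49) + 1600] = ∠[-801 + j1176] = 124.26°
∠H(j49) = 61.69° − 124.26° = -62.57°

|H| = -5.2 dB, ∠H = -62.6 deg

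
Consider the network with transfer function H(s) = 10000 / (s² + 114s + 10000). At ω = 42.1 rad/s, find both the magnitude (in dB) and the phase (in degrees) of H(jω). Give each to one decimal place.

|H| = 0.4 dB, ∠H = -30.3 deg

|(j42.1)² + 114(j42.1) + 10000| = |8227.6 + j4799.4| = 9525
|H(j42.1)| = 10000 / 9525 = 1.0499
20 log₁₀(1.0499) = 0.42 dB
∠[(j42.1)² + 114(j42.1) + 10000] = ∠[8227.6 + j4799.4] = 30.26°
∠H(j42.1) = −30.26° = -30.26°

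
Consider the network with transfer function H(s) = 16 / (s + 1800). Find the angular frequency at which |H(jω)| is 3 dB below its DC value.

1800 rad/s

For a single-pole low-pass, the −3 dB point is at the pole: ω = 1800 rad/s.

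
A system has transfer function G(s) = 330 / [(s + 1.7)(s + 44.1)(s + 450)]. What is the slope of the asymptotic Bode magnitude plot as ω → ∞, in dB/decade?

With 0 zeros and 3 poles, the high-frequency asymptotic slope is 20 × (0 − 3) = -60 dB/decade.

-60 dB/decade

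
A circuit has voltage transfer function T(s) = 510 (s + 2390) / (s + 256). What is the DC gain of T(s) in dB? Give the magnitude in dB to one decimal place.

T(0) = 510 × 2390 / 256 = 4761.3
20 log₁₀(4761.3) = 73.55 dB

73.6 dB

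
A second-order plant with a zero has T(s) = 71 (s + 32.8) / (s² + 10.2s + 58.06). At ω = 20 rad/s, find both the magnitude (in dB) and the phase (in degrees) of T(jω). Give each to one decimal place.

|j20 + 32.8| = √(20² + 32.8²) = 38.42
|(j20)² + 10.2(j20) + 58.06| = |-341.94 + j204| = 398.2
|T(j20)| = 71 × 38.42 / 398.2 = 6.8503
20 log₁₀(6.8503) = 16.71 dB
∠(j20 + 32.8) = arctan(20/32.8) = 31.37°
∠[(j20)² + 10.2(j20) + 58.06] = ∠[-341.94 + j204] = 149.18°
∠T(j20) = 31.37° − 149.18° = -117.81°

|T| = 16.7 dB, ∠T = -117.8 deg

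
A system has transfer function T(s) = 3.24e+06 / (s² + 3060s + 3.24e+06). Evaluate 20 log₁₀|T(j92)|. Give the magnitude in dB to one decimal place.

|(j92)² + 3060(j92) + 3.24e+06| = |3.2315e+06 + j2.8152e+05| = 3.244e+06
|T(j92)| = 3.24e+06 / 3.244e+06 = 0.99884
20 log₁₀(0.99884) = -0.01 dB

-0.0 dB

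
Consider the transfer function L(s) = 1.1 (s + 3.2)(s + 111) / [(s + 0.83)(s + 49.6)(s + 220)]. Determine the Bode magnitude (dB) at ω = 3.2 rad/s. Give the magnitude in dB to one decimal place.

-36.3 dB

|j3.2 + 3.2| = √(3.2² + 3.2²) = 4.525
|j3.2 + 111| = √(3.2² + 111²) = 111
|j3.2 + 0.83| = √(3.2² + 0.83²) = 3.306
|j3.2 + 49.6| = √(3.2² + 49.6²) = 49.7
|j3.2 + 220| = √(3.2² + 220²) = 220
|L(j3.2)| = 1.1 × 4.525 × 111 / (3.306 × 49.7 × 220) = 0.01529
20 log₁₀(0.01529) = -36.31 dB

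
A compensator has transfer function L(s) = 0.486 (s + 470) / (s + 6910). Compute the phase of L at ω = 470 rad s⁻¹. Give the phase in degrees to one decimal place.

∠(j470 + 470) = arctan(470/470) = 45.00°
∠(j470 + 6910) = arctan(470/6910) = 3.89°
∠L(j470) = 45.00° − 3.89° = 41.11°

41.1°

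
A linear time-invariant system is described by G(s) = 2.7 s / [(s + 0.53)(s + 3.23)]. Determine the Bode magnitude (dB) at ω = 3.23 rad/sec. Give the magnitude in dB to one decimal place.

-4.7 dB

|j3.23| = 3.23
|j3.23 + 0.53| = √(3.23² + 0.53²) = 3.273
|j3.23 + 3.23| = √(3.23² + 3.23²) = 4.568
|G(j3.23)| = 2.7 × 3.23 / (3.273 × 4.568) = 0.58328
20 log₁₀(0.58328) = -4.68 dB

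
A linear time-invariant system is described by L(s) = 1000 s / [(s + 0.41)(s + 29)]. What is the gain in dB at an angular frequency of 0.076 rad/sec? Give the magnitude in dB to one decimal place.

|j0.076| = 0.076
|j0.076 + 0.41| = √(0.076² + 0.41²) = 0.417
|j0.076 + 29| = √(0.076² + 29²) = 29
|L(j0.076)| = 1000 × 0.076 / (0.417 × 29) = 6.2848
20 log₁₀(6.2848) = 15.97 dB

16.0 dB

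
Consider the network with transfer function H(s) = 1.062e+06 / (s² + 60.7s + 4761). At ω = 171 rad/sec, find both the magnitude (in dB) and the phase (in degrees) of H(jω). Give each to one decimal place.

|(j171)² + 60.7(j171) + 4761| = |-24480 + j10380| = 2.659e+04
|H(j171)| = 1.062e+06 / 2.659e+04 = 39.94
20 log₁₀(39.94) = 32.03 dB
∠[(j171)² + 60.7(j171) + 4761] = ∠[-24480 + j10380] = 157.02°
∠H(j171) = −157.02° = -157.02°

|H| = 32.0 dB, ∠H = -157.0°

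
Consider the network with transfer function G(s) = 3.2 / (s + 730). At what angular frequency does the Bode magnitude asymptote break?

The single real pole at s = −730 gives a corner at ω = 730 rad/s.

730 rad/s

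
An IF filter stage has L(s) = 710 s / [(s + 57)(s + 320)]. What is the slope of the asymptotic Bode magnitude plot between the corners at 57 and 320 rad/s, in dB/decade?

In this band the factors already past their corner are: 1 differentiator zero, pole at 57; net slope = 0 dB/decade.

0 dB/decade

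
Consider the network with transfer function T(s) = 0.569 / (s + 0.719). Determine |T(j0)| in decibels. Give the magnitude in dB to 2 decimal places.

-2.03 dB

T(0) = 0.569 / 0.719 = 0.79138
20 log₁₀(0.79138) = -2.032 dB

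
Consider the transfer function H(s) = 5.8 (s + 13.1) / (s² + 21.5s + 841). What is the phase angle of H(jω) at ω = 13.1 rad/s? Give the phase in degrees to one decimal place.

22.2 deg

∠(j13.1 + 13.1) = arctan(13.1/13.1) = 45.00°
∠[(j13.1)² + 21.5(j13.1) + 841] = ∠[669.39 + j281.65] = 22.82°
∠H(j13.1) = 45.00° − 22.82° = 22.18°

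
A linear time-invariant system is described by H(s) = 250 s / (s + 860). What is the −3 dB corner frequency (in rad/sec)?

For a single-pole high-pass, the −3 dB point is at the pole: ω = 860 rad/sec.

860 rad/sec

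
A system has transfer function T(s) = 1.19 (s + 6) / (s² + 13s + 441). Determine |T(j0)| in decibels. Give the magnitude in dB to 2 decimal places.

-35.81 dB

T(0) = 1.19 × 6 / 441 = 0.01619
20 log₁₀(0.01619) = -35.815 dB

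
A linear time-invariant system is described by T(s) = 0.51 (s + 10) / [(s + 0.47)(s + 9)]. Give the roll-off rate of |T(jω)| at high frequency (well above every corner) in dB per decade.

-20 dB/decade

With 1 zero and 2 poles, the high-frequency asymptotic slope is 20 × (1 − 2) = -20 dB/decade.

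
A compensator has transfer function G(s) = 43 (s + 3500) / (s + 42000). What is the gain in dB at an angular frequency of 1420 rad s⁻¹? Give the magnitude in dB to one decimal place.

|j1420 + 3500| = √(1420² + 3500²) = 3777
|j1420 + 42000| = √(1420² + 42000²) = 4.202e+04
|G(j1420)| = 43 × 3777 / 4.202e+04 = 3.8648
20 log₁₀(3.8648) = 11.74 dB

11.7 dB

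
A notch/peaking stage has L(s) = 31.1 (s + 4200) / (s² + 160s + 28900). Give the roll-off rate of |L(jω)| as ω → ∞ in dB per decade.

With 1 zero and 2 poles, the high-frequency asymptotic slope is 20 × (1 − 2) = -20 dB/decade.

-20 dB/decade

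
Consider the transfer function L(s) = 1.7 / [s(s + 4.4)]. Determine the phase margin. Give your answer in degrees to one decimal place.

Gain crossover: |L(jω)| = 1 at ω ≈ 0.385 rad/s.
∠L(j0.385) = −90° − arctan(0.385/4.4) ≈ -95.00°
PM = 180° + (-95.00°) = 85.00°

85.0°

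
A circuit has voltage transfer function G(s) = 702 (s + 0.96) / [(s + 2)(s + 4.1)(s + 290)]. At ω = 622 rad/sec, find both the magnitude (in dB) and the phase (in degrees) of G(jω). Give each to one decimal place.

|j622 + 0.96| = √(622² + 0.96²) = 622
|j622 + 2| = √(622² + 2²) = 622
|j622 + 4.1| = √(622² + 4.1²) = 622
|j622 + 290| = √(622² + 290²) = 686.3
|G(j622)| = 702 × 622 / (622 × 622 × 686.3) = 0.0016445
20 log₁₀(0.0016445) = -55.68 dB
∠(j622 + 0.96) = arctan(622/0.96) = 89.91°
∠(j622 + 2) = arctan(622/2) = 89.82°
∠(j622 + 4.1) = arctan(622/4.1) = 89.62°
∠(j622 + 290) = arctan(622/290) = 65.00°
∠G(j622) = 89.91° − (89.82° + 89.62° + 65.00°) = -154.53°

|G| = -55.7 dB, ∠G = -154.5°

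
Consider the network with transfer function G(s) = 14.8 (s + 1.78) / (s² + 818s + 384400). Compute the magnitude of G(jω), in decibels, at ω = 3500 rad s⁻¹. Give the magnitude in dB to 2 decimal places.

|j3500 + 1.78| = √(3500² + 1.78²) = 3500
|(j3500)² + 818(j3500) + 384400| = |-1.1866e+07 + j2.863e+06| = 1.221e+07
|G(j3500)| = 14.8 × 3500 / 1.221e+07 = 0.0042438
20 log₁₀(0.0042438) = -47.445 dB

-47.44 dB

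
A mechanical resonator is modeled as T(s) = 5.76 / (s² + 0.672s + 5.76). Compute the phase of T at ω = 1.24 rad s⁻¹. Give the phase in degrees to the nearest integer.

-11°

∠[(j1.24)² + 0.672(j1.24) + 5.76] = ∠[4.2224 + j0.83328] = 11.16°
∠T(j1.24) = −11.16° = -11.16°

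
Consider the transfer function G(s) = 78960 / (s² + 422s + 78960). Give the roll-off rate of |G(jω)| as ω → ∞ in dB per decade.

With 0 zeros and 2 poles, the high-frequency asymptotic slope is 20 × (0 − 2) = -40 dB/decade.

-40 dB/decade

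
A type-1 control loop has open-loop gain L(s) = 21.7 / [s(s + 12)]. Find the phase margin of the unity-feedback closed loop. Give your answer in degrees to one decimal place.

Gain crossover: |L(jω)| = 1 at ω ≈ 1.79 rad s⁻¹.
∠L(j1.79) = −90° − arctan(1.79/12) ≈ -98.48°
PM = 180° + (-98.48°) = 81.52°

81.5 deg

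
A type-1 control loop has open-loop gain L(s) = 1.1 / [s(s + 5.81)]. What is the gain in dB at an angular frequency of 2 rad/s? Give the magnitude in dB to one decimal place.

-21.0 dB

|j2 + 5.81| = √(2² + 5.81²) = 6.145
|j2| = 2
|L(j2)| = 1.1 / (6.145 × 2) = 0.089509
20 log₁₀(0.089509) = -20.96 dB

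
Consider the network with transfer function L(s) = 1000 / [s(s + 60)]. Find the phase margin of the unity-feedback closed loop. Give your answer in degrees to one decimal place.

75.0 deg

Gain crossover: |L(jω)| = 1 at ω ≈ 16.1 rad/sec.
∠L(j16.1) = −90° − arctan(16.1/60) ≈ -105.02°
PM = 180° + (-105.02°) = 74.98°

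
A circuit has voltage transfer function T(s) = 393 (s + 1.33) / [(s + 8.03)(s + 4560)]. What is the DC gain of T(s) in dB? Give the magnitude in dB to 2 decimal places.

-36.91 dB

T(0) = 393 × 1.33 / (8.03 × 4560) = 0.014275
20 log₁₀(0.014275) = -36.909 dB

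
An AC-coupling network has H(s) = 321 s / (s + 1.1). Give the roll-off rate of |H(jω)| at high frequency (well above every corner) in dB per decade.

0 dB/decade

With 1 zero and 1 pole, the high-frequency asymptotic slope is 20 × (1 − 1) = 0 dB/decade.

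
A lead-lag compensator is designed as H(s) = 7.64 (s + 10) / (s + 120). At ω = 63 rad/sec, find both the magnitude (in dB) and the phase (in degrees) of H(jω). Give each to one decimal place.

|H| = 11.1 dB, ∠H = 53.3°

|j63 + 10| = √(63² + 10²) = 63.79
|j63 + 120| = √(63² + 120²) = 135.5
|H(j63)| = 7.64 × 63.79 / 135.5 = 3.5958
20 log₁₀(3.5958) = 11.12 dB
∠(j63 + 10) = arctan(63/10) = 80.98°
∠(j63 + 120) = arctan(63/120) = 27.70°
∠H(j63) = 80.98° − 27.70° = 53.28°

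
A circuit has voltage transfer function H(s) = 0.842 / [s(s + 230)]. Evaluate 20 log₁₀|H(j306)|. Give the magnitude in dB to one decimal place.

|j306 + 230| = √(306² + 230²) = 382.8
|j306| = 306
|H(j306)| = 0.842 / (382.8 × 306) = 7.1882e-06
20 log₁₀(7.1882e-06) = -102.87 dB

-102.9 dB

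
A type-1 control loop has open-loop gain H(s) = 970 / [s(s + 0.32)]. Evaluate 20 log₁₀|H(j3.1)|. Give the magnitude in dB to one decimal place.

|j3.1 + 0.32| = √(3.1² + 0.32²) = 3.116
|j3.1| = 3.1
|H(j3.1)| = 970 / (3.116 × 3.1) = 100.4
20 log₁₀(100.4) = 40.03 dB

40.0 dB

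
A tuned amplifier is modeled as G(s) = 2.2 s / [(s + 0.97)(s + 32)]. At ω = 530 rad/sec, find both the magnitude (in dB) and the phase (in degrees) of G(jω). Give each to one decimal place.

|G| = -47.7 dB, ∠G = -86.4°

|j530| = 530
|j530 + 0.97| = √(530² + 0.97²) = 530
|j530 + 32| = √(530² + 32²) = 531
|G(j530)| = 2.2 × 530 / (530 × 531) = 0.0041434
20 log₁₀(0.0041434) = -47.65 dB
∠(j530) = 90.00°
∠(j530 + 0.97) = arctan(530/0.97) = 89.90°
∠(j530 + 32) = arctan(530/32) = 86.54°
∠G(j530) = 90.00° − (89.90° + 86.54°) = -86.44°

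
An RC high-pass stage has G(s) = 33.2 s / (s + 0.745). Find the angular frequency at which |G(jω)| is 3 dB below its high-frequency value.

0.745 rad/s

For a single-pole high-pass, the −3 dB point is at the pole: ω = 0.745 rad/s.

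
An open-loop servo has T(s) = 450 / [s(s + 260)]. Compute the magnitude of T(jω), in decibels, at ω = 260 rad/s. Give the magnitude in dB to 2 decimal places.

-46.54 dB

|j260 + 260| = √(260² + 260²) = 367.7
|j260| = 260
|T(j260)| = 450 / (367.7 × 260) = 0.0047071
20 log₁₀(0.0047071) = -46.545 dB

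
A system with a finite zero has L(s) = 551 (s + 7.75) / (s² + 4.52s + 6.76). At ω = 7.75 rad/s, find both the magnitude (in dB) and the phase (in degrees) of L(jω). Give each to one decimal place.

|L| = 39.5 dB, ∠L = -101.7°

|j7.75 + 7.75| = √(7.75² + 7.75²) = 10.96
|(j7.75)² + 4.52(j7.75) + 6.76| = |-53.303 + j35.03| = 63.78
|L(j7.75)| = 551 × 10.96 / 63.78 = 94.681
20 log₁₀(94.681) = 39.53 dB
∠(j7.75 + 7.75) = arctan(7.75/7.75) = 45.00°
∠[(j7.75)² + 4.52(j7.75) + 6.76] = ∠[-53.303 + j35.03] = 146.69°
∠L(j7.75) = 45.00° − 146.69° = -101.69°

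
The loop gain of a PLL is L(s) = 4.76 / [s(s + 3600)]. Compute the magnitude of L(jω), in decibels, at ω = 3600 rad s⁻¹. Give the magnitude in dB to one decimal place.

|j3600 + 3600| = √(3600² + 3600²) = 5091
|j3600| = 3600
|L(j3600)| = 4.76 / (5091 × 3600) = 2.5971e-07
20 log₁₀(2.5971e-07) = -131.71 dB

-131.7 dB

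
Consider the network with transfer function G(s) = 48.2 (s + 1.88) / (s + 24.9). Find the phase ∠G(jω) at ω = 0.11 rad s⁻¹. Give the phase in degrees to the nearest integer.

∠(j0.11 + 1.88) = arctan(0.11/1.88) = 3.35°
∠(j0.11 + 24.9) = arctan(0.11/24.9) = 0.25°
∠G(j0.11) = 3.35° − 0.25° = 3.10°

3°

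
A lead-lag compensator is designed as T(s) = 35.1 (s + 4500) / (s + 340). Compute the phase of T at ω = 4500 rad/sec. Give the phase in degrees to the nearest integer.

∠(j4500 + 4500) = arctan(4500/4500) = 45.00°
∠(j4500 + 340) = arctan(4500/340) = 85.68°
∠T(j4500) = 45.00° − 85.68° = -40.68°

-41 deg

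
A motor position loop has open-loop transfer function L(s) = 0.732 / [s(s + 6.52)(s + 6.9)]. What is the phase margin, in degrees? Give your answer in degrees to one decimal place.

Gain crossover: |L(jω)| = 1 at ω ≈ 0.0163 rad/s.
∠L(j0.0163) = −90° − arctan(0.0163/6.52) − arctan(0.0163/6.9) ≈ -90.28°
PM = 180° + (-90.28°) = 89.72°

89.7 deg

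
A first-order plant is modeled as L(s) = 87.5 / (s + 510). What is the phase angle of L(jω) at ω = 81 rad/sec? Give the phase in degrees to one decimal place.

-9.0°

∠(j81 + 510) = arctan(81/510) = 9.02°
∠L(j81) = −9.02° = -9.02°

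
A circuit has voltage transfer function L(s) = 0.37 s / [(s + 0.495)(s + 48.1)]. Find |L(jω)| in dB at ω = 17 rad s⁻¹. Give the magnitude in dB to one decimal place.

-42.8 dB

|j17| = 17
|j17 + 0.495| = √(17² + 0.495²) = 17.01
|j17 + 48.1| = √(17² + 48.1²) = 51.02
|L(j17)| = 0.37 × 17 / (17.01 × 51.02) = 0.0072496
20 log₁₀(0.0072496) = -42.79 dB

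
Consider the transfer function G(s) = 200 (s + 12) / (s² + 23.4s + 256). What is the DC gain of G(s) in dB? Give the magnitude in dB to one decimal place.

G(0) = 200 × 12 / 256 = 9.375
20 log₁₀(9.375) = 19.44 dB

19.4 dB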